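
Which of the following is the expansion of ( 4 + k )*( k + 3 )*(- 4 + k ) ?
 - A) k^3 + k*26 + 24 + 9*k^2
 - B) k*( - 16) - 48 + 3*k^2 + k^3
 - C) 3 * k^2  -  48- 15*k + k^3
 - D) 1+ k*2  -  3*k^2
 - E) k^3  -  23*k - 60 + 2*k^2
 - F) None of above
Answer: B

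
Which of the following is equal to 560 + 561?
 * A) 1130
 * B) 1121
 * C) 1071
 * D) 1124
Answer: B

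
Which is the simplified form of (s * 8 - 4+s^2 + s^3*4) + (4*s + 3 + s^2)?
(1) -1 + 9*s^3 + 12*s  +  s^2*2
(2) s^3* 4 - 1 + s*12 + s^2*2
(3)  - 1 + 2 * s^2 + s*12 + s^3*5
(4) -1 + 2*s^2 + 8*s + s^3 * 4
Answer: 2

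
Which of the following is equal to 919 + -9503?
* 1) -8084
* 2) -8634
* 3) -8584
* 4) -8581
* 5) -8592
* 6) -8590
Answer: 3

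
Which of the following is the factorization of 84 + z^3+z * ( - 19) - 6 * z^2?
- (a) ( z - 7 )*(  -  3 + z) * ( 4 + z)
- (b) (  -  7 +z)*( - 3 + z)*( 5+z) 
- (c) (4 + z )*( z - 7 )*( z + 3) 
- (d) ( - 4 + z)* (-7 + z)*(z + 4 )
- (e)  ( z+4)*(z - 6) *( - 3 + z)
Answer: a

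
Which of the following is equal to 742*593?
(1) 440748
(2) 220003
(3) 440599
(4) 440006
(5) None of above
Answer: 4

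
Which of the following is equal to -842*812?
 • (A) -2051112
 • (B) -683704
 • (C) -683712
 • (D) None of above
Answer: B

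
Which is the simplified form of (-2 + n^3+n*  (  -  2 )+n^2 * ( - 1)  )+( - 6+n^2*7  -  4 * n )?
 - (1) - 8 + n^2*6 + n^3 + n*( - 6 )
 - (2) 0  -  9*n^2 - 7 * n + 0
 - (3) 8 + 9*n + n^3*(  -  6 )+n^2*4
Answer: 1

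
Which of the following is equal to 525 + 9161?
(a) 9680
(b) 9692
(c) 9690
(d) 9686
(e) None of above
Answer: d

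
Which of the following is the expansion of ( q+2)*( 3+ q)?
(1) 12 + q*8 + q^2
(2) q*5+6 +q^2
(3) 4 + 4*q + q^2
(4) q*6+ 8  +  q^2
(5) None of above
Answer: 2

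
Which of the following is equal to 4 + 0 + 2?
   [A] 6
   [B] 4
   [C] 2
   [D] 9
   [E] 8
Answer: A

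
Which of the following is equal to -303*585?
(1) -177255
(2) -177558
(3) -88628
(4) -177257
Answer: 1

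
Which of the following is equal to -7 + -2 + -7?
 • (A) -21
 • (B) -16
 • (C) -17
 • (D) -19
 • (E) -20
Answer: B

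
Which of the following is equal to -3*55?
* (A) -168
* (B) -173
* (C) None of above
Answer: C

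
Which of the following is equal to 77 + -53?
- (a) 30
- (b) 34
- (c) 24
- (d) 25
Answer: c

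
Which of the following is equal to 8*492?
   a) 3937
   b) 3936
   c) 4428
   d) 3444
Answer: b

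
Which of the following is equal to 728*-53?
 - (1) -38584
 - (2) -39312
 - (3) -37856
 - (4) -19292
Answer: 1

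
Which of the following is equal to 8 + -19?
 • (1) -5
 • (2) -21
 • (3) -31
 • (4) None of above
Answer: 4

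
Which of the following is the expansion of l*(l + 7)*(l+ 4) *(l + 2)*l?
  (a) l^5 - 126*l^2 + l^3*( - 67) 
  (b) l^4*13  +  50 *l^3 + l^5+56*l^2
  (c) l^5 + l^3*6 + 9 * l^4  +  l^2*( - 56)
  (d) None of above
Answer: b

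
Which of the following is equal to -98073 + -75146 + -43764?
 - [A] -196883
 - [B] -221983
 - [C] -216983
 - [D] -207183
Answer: C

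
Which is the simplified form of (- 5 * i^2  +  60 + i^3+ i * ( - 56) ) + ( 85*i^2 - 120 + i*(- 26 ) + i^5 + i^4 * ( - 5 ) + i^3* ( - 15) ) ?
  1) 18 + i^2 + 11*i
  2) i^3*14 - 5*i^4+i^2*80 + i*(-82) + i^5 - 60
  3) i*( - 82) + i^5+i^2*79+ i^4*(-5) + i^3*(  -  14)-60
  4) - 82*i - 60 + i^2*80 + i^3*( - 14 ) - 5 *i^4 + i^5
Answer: 4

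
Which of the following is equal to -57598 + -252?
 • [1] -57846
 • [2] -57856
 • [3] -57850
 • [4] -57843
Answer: 3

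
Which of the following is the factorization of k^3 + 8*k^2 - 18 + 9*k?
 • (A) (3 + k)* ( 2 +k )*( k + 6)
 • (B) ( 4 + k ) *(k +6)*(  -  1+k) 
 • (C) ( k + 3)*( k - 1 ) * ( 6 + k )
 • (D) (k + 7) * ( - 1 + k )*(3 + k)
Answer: C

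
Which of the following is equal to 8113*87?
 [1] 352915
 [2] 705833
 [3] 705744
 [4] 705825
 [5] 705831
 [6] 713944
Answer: 5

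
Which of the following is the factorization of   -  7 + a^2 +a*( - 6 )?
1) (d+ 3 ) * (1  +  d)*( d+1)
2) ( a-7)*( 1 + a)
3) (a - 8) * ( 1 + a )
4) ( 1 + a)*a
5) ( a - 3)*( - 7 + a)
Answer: 2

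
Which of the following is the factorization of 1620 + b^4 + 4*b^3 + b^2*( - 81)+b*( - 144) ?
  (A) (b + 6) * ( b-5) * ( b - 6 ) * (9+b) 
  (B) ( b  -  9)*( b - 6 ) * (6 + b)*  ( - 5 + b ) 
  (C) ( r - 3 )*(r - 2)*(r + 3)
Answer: A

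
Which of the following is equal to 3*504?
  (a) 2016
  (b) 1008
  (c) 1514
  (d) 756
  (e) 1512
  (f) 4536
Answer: e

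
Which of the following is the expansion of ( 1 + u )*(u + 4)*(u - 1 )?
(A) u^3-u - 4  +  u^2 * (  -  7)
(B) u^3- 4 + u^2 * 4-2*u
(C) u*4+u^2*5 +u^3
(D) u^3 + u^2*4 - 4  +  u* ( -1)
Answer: D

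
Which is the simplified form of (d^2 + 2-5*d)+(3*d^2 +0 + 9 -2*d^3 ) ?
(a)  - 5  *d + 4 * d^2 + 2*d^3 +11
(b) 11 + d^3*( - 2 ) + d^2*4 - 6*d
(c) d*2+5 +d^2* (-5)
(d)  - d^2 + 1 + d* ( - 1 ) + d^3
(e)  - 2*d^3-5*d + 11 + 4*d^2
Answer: e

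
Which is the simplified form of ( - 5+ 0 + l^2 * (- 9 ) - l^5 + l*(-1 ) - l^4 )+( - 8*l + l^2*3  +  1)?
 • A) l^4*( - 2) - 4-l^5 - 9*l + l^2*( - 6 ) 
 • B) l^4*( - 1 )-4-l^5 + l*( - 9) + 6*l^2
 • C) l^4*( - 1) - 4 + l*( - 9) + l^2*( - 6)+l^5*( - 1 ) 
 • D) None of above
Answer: C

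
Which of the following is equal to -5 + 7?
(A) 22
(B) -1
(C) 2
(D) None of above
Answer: C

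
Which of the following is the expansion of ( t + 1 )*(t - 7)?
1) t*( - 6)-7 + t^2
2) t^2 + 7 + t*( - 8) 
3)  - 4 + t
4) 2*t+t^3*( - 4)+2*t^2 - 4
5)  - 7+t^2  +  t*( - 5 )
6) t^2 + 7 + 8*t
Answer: 1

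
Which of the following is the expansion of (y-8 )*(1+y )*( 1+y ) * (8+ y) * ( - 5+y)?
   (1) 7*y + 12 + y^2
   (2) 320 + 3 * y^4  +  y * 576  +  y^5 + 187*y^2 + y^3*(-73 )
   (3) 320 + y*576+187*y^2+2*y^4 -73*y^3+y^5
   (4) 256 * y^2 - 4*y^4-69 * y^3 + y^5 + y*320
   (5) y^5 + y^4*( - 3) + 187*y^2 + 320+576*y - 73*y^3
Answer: 5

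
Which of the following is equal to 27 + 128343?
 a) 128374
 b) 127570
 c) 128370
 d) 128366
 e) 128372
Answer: c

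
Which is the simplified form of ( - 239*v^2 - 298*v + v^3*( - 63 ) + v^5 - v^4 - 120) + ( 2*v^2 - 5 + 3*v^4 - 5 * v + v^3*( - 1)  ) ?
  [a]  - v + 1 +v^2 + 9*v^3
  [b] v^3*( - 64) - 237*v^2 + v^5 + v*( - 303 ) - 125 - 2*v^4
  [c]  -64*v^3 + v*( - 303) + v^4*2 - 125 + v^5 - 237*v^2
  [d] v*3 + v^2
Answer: c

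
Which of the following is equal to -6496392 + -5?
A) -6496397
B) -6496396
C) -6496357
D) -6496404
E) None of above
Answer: A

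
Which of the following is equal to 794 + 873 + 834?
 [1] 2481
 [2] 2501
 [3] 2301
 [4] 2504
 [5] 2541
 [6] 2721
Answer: 2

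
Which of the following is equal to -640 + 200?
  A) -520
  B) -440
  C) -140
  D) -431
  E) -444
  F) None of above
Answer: B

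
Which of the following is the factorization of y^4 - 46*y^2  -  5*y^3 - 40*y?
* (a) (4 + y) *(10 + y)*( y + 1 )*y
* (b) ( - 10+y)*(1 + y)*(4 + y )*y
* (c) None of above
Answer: b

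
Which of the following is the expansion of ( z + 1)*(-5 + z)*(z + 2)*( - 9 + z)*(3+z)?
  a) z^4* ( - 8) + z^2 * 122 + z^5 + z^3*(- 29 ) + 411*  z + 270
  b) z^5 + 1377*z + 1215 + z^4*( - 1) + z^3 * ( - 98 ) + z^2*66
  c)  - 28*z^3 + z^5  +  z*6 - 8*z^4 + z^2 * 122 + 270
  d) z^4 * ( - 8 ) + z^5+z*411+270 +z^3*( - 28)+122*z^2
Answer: d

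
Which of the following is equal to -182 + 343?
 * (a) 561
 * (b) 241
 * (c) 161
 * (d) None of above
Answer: c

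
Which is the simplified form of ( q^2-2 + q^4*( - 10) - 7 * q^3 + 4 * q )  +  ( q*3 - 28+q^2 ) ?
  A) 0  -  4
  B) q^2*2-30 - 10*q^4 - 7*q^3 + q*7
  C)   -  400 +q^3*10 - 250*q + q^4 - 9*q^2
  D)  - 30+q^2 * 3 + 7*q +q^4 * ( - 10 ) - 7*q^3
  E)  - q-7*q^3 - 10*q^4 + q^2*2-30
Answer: B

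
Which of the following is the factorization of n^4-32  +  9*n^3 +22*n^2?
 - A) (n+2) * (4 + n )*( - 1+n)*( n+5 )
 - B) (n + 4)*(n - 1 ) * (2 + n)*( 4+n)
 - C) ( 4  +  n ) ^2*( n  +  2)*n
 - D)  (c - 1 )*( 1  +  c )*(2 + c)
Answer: B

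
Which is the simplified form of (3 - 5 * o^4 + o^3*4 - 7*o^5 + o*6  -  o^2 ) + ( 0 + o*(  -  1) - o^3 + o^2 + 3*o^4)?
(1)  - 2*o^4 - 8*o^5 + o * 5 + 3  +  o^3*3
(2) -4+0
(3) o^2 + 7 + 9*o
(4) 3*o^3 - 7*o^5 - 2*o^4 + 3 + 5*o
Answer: 4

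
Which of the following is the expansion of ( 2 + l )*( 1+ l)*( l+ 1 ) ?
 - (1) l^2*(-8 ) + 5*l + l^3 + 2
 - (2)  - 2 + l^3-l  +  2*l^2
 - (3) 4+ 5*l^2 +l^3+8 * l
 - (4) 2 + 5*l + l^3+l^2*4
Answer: 4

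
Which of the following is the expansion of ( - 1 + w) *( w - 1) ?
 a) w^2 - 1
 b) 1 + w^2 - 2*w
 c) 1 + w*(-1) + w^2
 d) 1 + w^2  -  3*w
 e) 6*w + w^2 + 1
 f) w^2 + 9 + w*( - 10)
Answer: b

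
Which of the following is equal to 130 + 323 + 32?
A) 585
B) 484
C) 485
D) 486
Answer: C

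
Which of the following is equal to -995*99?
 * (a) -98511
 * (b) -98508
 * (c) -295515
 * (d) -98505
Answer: d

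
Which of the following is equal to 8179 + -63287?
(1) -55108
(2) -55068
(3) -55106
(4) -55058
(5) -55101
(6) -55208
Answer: 1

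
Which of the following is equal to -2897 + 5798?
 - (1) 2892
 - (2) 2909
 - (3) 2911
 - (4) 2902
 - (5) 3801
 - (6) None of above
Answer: 6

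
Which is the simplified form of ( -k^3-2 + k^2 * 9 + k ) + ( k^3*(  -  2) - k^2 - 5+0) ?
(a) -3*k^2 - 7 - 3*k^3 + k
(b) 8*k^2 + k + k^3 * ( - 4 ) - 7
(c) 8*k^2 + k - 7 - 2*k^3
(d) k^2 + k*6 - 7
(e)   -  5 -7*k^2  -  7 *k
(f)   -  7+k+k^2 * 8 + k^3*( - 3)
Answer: f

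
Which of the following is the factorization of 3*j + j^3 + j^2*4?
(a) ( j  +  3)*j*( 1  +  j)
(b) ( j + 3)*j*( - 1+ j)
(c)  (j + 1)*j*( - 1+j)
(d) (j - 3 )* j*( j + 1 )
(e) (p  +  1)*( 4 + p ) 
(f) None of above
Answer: a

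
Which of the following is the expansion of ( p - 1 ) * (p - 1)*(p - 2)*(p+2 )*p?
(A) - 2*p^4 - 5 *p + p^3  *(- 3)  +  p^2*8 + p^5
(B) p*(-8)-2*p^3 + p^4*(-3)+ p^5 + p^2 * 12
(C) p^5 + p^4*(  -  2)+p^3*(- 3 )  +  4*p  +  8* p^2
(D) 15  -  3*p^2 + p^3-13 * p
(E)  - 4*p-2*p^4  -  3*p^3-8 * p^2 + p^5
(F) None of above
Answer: F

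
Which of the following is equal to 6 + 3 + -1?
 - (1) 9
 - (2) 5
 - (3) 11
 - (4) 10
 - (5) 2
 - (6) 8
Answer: 6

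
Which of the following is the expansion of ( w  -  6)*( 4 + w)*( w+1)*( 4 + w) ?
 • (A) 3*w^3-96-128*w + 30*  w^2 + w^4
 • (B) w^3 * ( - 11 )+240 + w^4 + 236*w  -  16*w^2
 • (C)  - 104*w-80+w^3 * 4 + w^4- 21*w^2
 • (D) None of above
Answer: D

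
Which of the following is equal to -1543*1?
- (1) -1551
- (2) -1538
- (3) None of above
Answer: 3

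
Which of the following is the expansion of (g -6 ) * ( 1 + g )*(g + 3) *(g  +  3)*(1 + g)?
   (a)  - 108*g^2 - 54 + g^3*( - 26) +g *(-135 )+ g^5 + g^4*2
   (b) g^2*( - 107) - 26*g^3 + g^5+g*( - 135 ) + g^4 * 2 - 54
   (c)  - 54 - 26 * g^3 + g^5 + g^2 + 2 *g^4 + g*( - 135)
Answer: a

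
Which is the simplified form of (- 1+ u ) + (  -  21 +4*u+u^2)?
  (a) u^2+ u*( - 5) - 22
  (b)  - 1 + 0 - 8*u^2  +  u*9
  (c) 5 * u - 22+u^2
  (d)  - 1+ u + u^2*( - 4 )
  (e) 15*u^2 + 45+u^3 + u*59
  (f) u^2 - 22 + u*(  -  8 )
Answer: c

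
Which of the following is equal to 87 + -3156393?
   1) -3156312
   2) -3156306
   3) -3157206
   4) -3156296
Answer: 2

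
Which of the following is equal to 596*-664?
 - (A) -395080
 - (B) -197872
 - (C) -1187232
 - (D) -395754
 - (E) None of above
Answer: E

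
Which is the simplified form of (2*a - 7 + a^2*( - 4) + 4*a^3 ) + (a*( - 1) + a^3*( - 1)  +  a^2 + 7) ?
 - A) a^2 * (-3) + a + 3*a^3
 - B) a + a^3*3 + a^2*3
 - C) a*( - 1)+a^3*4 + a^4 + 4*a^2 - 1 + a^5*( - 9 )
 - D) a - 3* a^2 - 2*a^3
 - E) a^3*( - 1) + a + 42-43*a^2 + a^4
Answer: A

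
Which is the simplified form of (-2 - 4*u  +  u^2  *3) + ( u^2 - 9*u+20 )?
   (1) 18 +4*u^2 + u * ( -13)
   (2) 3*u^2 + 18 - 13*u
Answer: 1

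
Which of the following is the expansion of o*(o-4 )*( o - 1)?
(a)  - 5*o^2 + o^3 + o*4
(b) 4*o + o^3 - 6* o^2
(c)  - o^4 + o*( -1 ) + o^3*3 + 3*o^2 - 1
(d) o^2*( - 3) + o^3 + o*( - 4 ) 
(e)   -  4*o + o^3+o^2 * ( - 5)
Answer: a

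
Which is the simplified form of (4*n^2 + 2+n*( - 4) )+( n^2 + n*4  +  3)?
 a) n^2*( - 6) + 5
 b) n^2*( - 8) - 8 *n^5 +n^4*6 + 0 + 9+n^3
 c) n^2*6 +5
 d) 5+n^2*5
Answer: d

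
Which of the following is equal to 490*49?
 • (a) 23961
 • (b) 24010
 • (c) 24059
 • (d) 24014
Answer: b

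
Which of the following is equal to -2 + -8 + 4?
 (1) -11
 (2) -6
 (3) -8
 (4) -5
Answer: 2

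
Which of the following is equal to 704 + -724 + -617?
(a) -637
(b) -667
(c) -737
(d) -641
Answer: a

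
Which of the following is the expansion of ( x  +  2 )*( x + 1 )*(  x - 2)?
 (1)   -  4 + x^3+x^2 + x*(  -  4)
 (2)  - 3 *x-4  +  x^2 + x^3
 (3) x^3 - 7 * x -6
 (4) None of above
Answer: 1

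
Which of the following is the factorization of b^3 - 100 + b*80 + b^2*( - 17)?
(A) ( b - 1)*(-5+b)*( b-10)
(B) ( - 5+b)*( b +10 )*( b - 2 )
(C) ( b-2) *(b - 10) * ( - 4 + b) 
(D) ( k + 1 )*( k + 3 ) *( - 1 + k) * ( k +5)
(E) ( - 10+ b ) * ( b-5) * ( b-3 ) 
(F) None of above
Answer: F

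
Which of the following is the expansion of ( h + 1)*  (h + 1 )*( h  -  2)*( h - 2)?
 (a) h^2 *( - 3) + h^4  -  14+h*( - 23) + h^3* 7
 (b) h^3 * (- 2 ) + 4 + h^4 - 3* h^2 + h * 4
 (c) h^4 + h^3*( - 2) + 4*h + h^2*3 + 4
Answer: b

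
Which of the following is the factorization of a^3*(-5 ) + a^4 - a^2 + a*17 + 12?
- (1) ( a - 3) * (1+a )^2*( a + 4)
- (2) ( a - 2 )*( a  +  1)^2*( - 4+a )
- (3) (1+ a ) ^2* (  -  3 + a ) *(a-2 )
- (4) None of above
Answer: 4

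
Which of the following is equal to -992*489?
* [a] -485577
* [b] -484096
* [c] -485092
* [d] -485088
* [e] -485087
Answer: d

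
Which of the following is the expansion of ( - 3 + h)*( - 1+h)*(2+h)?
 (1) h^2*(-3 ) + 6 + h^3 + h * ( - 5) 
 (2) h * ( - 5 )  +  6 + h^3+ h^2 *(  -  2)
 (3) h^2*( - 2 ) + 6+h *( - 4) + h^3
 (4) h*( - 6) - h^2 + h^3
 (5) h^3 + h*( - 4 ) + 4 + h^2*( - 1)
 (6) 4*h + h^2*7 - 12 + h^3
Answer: 2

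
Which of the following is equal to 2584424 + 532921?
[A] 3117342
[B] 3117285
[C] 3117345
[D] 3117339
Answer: C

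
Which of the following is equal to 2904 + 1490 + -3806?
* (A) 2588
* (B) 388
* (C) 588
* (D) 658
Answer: C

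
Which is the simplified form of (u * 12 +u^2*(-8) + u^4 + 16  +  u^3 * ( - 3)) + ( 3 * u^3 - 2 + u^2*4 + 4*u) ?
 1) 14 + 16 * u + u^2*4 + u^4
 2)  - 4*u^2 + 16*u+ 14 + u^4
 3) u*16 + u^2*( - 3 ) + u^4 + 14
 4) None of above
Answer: 2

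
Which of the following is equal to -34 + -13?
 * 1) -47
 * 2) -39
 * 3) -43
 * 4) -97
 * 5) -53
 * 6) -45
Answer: 1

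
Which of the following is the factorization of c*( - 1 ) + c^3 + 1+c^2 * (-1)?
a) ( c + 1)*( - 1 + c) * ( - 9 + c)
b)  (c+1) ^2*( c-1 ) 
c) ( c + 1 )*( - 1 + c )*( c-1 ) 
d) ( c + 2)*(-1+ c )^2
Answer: c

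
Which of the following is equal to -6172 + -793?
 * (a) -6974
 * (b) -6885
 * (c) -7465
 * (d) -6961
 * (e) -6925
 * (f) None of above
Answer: f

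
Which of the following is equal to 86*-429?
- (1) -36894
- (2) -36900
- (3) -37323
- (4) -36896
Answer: 1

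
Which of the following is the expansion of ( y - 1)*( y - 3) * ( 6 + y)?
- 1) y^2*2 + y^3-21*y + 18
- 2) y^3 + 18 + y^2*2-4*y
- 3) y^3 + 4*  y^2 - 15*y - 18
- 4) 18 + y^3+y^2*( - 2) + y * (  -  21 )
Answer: 1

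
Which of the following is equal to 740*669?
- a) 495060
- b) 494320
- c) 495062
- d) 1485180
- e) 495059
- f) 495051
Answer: a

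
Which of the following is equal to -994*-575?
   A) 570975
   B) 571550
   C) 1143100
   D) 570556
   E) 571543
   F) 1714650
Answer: B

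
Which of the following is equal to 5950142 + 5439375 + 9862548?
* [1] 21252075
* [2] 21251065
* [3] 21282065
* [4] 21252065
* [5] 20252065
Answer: 4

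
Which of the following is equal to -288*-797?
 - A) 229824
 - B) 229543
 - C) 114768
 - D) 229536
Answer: D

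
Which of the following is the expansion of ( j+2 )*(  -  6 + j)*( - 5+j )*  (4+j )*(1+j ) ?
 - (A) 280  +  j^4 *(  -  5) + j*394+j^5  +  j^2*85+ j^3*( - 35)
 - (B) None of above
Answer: B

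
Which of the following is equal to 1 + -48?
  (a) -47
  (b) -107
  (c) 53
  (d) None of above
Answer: a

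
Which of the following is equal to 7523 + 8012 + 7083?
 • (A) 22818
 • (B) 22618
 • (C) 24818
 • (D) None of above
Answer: B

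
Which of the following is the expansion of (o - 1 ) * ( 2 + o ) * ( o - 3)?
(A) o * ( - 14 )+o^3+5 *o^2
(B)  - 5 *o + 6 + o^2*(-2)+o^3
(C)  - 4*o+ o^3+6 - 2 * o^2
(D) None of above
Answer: B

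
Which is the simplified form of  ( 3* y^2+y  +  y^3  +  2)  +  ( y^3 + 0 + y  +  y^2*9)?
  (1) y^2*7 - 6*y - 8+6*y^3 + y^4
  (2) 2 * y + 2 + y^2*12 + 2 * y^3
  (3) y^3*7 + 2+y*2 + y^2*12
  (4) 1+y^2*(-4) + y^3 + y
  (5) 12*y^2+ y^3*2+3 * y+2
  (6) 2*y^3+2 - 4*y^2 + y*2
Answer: 2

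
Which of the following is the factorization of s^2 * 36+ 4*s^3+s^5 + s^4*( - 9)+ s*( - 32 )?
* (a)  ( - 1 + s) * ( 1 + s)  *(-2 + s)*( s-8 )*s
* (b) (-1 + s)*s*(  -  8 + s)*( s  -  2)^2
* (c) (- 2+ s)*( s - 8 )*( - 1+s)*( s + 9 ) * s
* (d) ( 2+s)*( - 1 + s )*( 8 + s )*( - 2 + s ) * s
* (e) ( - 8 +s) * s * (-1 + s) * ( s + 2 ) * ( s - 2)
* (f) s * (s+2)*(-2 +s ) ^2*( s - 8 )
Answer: e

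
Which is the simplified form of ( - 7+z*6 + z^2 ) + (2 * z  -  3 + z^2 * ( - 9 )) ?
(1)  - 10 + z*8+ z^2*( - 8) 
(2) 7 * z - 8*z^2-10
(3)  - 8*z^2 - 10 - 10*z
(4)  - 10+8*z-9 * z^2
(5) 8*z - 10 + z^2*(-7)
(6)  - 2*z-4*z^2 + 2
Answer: 1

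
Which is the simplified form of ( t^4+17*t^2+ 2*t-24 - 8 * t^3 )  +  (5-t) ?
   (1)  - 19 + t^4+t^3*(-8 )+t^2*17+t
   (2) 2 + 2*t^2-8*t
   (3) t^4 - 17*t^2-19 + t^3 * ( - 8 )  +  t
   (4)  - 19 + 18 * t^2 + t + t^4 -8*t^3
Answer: 1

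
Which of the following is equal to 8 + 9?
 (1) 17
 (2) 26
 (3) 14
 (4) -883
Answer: 1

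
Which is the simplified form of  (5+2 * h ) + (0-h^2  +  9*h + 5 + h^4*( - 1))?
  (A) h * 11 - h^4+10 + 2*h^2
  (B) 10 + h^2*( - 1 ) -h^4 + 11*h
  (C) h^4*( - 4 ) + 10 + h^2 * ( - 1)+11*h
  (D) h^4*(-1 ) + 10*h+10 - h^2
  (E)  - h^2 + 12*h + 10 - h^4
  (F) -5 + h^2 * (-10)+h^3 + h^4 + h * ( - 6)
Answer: B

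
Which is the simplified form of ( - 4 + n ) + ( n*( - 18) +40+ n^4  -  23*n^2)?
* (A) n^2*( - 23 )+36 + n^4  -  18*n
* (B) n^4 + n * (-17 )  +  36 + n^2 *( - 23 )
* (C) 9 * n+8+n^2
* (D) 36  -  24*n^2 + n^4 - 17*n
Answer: B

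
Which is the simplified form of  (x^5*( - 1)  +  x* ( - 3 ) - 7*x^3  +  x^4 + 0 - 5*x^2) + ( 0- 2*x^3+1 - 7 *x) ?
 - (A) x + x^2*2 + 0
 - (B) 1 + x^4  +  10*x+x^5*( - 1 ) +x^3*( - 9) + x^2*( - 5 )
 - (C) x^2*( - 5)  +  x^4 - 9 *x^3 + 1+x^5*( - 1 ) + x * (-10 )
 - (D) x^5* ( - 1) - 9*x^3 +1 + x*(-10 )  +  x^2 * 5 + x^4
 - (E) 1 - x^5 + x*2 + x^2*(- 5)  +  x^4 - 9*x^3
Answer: C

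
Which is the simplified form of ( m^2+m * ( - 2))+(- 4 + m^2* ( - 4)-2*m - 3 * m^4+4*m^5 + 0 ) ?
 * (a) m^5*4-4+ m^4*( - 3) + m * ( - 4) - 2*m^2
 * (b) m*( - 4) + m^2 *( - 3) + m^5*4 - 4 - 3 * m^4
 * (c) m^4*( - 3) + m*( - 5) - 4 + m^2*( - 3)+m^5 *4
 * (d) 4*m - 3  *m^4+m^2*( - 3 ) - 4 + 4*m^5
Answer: b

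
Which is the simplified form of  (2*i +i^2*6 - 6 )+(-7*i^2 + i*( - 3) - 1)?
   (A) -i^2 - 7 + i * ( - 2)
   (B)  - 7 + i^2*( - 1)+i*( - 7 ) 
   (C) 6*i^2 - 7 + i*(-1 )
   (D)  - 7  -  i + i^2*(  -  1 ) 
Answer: D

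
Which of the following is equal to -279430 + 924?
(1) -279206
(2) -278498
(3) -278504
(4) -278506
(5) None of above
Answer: 4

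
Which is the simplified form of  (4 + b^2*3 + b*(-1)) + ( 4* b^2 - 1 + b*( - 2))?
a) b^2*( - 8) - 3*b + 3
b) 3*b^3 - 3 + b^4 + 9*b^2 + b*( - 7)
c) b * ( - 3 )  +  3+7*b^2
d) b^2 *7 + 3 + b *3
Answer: c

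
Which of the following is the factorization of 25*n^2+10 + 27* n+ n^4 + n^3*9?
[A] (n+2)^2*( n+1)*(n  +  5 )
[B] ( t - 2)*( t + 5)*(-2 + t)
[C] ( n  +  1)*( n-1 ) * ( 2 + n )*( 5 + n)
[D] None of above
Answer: D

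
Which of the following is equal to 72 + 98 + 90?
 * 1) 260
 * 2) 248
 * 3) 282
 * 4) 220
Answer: 1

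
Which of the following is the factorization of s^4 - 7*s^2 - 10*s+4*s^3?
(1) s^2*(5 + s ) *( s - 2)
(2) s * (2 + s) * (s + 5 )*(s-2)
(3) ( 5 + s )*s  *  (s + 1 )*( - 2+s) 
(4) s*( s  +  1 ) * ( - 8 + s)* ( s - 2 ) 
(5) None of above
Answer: 3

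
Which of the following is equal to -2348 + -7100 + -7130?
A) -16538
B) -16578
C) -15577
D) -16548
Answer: B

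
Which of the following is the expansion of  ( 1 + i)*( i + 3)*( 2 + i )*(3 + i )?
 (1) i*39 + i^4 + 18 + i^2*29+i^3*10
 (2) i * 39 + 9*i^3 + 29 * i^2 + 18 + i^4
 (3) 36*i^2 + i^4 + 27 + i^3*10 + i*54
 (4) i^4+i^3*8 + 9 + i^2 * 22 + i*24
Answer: 2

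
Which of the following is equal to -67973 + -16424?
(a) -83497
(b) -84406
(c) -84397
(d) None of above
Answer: c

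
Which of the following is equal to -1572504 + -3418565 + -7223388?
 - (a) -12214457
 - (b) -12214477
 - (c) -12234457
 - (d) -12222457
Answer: a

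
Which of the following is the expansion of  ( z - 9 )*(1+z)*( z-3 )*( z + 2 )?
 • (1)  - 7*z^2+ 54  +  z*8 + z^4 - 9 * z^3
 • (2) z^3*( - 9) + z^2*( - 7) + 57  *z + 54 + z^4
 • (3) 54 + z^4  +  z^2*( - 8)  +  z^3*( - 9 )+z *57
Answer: 2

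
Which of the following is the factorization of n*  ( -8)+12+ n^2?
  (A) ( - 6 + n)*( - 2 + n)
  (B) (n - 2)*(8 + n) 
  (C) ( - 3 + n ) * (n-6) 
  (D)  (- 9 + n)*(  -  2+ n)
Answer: A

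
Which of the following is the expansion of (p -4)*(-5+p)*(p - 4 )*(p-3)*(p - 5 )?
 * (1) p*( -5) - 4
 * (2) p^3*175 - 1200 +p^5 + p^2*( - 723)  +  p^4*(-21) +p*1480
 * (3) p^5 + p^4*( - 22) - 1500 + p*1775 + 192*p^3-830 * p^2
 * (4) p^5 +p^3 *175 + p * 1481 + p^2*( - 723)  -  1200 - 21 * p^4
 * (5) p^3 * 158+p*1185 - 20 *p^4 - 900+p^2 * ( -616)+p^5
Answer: 2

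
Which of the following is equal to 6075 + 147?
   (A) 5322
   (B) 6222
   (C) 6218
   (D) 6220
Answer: B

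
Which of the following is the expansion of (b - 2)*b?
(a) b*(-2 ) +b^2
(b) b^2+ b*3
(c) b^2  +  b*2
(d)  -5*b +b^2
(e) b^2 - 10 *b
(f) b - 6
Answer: a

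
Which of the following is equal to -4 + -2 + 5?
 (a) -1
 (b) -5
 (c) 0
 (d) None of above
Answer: a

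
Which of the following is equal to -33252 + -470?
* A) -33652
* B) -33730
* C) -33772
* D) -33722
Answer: D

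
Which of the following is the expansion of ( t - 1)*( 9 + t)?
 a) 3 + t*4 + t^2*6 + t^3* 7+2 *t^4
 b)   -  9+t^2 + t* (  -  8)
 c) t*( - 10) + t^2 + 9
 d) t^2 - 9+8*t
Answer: d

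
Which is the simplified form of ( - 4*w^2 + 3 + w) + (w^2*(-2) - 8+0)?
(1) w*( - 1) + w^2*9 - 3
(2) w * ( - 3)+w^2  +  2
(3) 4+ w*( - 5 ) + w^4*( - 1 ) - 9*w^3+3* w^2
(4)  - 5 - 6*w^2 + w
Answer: 4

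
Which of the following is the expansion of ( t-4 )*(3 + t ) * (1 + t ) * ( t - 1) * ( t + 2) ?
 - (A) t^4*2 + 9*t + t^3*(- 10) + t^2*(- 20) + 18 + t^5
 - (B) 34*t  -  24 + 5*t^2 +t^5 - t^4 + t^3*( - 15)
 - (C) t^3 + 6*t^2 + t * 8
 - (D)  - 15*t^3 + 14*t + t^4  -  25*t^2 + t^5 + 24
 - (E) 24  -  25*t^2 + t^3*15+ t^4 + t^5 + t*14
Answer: D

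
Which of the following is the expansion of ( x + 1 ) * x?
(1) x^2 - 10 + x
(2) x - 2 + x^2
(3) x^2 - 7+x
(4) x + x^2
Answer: 4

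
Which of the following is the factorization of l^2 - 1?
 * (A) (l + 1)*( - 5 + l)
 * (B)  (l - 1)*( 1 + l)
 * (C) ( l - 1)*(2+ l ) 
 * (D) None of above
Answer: B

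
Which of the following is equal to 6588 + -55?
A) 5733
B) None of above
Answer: B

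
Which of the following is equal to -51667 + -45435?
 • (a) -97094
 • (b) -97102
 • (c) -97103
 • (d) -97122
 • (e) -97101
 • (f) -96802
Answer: b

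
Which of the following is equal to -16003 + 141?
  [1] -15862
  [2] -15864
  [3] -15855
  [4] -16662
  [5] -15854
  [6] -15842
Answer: 1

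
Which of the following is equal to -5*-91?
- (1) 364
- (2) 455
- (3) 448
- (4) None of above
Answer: 2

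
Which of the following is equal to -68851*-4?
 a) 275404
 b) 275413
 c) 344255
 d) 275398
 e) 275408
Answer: a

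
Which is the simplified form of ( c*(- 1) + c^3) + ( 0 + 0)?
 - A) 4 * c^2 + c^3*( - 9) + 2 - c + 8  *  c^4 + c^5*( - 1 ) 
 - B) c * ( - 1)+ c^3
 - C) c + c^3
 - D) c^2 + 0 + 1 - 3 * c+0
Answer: B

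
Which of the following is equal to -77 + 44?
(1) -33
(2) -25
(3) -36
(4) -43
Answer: 1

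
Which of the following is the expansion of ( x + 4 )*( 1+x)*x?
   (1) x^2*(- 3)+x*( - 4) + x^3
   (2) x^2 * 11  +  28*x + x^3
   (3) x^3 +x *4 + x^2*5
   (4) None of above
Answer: 3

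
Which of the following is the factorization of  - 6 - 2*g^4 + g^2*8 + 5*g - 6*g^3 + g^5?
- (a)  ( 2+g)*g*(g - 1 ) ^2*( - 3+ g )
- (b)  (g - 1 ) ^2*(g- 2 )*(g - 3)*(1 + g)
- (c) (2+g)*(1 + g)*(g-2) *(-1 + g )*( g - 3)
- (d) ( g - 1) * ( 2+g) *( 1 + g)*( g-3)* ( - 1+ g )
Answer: d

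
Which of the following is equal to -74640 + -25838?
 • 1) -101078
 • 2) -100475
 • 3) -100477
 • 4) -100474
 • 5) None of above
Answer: 5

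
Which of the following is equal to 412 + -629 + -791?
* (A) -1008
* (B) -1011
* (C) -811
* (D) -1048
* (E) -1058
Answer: A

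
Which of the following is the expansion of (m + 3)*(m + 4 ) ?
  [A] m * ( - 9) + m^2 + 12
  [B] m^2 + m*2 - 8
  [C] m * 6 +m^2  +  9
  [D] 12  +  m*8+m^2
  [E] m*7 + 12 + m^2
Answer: E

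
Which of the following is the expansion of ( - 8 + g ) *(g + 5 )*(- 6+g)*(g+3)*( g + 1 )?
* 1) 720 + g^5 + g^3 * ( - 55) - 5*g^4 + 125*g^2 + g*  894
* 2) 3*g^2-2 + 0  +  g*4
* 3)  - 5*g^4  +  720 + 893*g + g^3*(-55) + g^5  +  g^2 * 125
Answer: 1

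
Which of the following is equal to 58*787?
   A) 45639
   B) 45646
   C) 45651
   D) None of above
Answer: B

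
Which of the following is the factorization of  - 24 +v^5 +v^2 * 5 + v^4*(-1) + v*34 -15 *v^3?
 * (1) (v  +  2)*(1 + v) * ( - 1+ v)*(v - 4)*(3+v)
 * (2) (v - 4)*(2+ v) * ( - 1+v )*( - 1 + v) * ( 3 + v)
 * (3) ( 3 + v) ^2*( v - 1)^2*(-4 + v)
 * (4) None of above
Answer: 2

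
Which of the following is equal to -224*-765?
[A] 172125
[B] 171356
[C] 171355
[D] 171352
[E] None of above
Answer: E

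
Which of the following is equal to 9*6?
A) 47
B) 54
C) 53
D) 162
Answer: B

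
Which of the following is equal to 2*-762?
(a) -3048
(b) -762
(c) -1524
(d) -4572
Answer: c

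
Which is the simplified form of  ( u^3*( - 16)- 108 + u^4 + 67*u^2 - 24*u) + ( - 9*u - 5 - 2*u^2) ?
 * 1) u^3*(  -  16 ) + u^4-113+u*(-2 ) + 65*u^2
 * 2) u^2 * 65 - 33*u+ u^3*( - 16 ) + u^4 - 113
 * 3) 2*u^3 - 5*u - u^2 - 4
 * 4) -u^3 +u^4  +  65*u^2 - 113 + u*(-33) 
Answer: 2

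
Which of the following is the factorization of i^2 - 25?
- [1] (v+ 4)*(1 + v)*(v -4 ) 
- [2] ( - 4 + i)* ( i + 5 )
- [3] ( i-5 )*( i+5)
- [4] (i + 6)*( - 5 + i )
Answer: 3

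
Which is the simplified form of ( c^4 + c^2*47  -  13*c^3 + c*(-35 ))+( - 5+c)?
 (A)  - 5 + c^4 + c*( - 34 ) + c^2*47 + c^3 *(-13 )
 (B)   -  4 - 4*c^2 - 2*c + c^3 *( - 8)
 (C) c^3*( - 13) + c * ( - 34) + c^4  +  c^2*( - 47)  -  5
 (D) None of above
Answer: A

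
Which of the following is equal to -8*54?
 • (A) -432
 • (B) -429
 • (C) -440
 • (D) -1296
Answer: A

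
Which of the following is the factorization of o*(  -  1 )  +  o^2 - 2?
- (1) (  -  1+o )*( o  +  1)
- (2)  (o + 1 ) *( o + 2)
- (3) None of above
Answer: 3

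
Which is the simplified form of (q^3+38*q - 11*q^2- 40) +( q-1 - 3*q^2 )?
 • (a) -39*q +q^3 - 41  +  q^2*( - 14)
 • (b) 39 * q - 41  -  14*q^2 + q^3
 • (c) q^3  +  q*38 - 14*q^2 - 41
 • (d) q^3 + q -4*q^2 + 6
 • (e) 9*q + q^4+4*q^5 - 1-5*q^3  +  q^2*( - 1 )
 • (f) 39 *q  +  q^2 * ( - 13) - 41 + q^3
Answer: b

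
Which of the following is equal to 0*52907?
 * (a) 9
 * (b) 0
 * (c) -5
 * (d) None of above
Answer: b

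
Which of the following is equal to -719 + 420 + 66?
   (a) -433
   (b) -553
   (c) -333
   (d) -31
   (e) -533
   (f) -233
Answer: f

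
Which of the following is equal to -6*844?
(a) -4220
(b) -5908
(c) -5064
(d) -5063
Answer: c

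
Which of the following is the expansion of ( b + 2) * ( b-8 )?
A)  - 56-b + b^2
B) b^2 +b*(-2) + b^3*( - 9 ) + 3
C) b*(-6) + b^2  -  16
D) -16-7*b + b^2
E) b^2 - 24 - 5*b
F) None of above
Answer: C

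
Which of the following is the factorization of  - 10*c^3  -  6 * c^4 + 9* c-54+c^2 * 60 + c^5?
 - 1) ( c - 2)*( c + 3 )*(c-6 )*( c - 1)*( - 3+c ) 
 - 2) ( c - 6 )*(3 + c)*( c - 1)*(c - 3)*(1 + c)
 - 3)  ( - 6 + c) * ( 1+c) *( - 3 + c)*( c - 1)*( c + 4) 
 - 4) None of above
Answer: 2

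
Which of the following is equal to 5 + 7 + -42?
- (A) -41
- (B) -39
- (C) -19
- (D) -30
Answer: D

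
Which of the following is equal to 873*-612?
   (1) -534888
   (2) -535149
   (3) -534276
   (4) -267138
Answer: 3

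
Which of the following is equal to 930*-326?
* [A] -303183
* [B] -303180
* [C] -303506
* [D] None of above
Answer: B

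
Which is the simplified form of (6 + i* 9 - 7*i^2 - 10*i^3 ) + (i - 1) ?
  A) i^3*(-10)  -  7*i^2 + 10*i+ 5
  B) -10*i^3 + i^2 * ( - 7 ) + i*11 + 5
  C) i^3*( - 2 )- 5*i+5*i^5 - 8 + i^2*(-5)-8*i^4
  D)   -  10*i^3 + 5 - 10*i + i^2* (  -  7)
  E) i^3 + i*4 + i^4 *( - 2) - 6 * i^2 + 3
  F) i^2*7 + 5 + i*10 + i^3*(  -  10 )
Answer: A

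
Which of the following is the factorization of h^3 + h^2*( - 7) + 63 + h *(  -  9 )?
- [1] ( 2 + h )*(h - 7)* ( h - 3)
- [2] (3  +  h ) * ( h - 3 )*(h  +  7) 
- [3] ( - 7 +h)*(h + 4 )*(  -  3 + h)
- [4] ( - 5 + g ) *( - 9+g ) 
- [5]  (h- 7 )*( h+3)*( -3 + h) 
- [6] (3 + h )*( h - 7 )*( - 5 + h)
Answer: 5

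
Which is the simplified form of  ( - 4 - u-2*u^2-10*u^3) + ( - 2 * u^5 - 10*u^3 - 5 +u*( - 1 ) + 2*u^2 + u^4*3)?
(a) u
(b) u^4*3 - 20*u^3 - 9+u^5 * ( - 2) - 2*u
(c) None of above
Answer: b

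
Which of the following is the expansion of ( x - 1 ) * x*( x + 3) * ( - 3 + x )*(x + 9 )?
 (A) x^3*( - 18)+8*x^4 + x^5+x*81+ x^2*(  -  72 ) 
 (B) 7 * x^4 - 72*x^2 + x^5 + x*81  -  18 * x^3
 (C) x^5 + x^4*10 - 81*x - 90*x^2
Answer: A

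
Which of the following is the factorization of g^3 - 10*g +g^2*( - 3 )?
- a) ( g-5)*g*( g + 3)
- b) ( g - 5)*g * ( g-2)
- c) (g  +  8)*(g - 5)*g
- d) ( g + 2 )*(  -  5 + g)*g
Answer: d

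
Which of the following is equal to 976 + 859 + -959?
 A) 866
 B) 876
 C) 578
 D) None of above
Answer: B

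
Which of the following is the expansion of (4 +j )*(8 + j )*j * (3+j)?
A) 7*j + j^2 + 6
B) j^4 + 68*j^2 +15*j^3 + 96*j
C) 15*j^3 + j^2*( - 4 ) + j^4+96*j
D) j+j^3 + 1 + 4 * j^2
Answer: B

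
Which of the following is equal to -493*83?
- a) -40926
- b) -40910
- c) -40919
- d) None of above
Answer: c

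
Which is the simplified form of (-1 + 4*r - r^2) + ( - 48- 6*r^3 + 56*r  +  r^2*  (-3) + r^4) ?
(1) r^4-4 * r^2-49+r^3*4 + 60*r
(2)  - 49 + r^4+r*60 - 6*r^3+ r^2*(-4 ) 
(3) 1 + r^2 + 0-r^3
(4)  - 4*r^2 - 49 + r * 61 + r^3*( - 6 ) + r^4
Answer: 2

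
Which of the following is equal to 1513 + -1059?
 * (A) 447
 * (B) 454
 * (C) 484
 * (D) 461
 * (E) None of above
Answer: B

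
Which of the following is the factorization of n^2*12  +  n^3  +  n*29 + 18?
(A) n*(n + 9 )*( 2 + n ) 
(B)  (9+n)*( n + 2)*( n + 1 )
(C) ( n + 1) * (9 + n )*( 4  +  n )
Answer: B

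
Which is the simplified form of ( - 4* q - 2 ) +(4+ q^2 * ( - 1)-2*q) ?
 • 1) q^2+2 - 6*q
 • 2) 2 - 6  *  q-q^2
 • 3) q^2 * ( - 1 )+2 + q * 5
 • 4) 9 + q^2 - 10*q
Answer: 2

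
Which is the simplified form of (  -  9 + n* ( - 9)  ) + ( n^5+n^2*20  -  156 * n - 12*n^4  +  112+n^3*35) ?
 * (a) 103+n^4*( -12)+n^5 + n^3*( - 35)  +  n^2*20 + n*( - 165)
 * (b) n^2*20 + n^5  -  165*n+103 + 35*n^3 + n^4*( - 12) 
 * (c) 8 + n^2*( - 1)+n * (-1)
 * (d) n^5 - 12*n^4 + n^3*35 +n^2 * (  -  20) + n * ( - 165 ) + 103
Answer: b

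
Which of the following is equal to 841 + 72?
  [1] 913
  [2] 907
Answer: 1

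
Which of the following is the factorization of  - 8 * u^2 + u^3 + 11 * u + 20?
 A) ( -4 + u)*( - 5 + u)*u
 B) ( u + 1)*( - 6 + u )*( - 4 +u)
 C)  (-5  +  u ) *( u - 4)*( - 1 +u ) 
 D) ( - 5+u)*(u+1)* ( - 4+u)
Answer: D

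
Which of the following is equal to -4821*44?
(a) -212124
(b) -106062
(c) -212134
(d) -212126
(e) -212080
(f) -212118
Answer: a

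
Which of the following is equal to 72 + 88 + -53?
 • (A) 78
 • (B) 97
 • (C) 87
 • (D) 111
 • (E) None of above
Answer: E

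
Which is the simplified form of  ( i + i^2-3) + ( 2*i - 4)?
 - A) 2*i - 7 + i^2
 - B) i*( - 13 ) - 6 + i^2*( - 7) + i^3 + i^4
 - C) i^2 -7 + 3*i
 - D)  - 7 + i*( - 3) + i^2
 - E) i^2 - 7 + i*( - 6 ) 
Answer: C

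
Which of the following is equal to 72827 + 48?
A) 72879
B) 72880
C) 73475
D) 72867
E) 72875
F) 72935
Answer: E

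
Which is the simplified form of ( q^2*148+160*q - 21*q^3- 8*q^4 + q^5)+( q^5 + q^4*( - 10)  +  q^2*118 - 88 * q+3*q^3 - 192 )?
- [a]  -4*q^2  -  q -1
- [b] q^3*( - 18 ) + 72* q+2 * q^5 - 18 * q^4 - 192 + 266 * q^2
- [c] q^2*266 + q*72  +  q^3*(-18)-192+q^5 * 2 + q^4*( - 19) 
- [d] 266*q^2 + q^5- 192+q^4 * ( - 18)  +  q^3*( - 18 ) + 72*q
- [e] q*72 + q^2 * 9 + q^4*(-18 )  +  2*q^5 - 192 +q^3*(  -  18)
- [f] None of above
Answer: b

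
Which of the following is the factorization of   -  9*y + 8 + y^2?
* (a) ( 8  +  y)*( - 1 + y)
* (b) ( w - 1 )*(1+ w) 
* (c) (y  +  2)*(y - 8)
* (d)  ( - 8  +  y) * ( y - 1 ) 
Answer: d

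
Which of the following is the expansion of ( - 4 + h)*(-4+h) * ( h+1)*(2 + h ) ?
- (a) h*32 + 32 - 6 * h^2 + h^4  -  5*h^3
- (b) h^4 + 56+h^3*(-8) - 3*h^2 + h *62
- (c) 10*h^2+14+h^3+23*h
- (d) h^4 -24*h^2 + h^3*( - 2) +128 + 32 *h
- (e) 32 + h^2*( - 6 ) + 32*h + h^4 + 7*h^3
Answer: a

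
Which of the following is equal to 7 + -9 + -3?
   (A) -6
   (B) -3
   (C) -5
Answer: C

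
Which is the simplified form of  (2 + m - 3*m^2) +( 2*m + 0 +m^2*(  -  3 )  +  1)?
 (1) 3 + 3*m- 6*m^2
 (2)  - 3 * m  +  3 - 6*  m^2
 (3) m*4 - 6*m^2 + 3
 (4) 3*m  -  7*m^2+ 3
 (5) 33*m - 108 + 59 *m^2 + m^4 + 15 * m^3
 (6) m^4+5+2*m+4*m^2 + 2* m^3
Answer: 1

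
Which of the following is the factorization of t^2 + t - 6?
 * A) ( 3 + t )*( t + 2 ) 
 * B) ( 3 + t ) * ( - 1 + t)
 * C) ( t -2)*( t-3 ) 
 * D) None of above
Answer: D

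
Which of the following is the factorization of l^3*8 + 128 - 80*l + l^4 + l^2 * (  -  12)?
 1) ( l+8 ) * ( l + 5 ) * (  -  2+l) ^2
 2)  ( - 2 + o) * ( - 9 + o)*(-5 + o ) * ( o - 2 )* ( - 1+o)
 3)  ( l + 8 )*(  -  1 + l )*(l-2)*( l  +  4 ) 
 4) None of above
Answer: 4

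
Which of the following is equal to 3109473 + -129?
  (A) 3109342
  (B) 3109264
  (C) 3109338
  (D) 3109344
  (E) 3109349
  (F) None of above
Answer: D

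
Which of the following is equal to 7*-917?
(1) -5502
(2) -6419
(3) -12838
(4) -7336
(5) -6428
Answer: 2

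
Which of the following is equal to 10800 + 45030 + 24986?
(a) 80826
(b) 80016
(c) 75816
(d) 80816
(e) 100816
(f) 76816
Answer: d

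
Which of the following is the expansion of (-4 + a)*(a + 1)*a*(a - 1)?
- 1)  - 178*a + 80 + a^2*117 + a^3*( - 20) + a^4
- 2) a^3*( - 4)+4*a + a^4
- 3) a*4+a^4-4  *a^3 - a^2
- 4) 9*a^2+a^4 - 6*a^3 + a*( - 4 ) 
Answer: 3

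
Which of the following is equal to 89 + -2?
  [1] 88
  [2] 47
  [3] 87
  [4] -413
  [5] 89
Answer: 3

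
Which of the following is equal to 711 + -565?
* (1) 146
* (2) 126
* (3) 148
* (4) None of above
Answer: 1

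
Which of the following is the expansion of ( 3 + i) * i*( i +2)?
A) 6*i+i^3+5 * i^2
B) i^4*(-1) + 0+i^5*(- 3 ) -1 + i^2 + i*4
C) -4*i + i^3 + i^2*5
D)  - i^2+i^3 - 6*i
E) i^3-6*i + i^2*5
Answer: A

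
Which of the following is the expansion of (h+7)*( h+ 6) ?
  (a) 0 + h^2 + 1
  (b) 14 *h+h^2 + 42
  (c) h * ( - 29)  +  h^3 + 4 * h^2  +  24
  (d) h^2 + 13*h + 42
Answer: d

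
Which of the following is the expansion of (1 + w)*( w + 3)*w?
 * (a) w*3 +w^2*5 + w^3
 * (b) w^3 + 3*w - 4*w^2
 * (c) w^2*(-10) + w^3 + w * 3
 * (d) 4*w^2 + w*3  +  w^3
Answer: d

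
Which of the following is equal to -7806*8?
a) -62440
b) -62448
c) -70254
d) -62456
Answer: b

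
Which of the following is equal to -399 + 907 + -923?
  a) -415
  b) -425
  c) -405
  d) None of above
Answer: a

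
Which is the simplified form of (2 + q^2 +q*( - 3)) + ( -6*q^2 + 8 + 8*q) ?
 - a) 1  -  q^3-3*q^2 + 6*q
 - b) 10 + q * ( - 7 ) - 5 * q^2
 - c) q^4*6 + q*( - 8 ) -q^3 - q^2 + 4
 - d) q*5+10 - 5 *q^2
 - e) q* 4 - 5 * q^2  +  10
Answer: d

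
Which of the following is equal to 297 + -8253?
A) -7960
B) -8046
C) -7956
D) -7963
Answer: C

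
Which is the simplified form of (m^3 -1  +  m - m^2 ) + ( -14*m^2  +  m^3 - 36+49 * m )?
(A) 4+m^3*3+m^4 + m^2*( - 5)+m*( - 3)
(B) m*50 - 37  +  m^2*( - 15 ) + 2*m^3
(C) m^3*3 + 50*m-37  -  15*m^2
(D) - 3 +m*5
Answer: B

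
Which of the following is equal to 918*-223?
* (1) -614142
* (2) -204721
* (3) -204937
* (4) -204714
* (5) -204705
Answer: 4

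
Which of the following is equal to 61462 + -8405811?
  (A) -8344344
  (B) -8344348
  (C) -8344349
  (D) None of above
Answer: C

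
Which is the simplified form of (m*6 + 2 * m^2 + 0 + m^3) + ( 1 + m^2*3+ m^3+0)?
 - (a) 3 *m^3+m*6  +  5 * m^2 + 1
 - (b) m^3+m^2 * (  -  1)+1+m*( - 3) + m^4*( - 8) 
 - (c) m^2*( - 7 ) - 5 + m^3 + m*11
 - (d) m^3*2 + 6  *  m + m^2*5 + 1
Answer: d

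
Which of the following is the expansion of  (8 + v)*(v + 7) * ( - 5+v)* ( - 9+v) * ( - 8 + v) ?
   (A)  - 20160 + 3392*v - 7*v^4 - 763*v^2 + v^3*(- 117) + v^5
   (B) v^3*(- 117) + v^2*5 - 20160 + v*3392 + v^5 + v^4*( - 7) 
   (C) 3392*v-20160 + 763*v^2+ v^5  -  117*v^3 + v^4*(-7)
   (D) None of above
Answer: C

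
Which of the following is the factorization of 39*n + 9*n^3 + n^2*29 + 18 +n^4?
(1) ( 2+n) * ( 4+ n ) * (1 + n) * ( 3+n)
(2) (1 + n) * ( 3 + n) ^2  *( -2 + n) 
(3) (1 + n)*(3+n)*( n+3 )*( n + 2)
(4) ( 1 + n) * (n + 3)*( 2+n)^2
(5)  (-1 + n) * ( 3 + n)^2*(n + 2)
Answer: 3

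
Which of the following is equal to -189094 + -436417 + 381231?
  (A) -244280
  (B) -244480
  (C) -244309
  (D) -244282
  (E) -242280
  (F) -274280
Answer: A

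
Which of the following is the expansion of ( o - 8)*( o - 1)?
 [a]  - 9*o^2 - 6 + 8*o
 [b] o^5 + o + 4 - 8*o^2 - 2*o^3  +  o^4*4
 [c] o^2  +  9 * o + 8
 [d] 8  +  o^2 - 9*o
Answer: d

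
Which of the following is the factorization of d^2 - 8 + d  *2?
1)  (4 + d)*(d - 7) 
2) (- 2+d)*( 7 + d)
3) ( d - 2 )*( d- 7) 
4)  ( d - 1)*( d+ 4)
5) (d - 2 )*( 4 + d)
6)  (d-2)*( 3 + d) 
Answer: 5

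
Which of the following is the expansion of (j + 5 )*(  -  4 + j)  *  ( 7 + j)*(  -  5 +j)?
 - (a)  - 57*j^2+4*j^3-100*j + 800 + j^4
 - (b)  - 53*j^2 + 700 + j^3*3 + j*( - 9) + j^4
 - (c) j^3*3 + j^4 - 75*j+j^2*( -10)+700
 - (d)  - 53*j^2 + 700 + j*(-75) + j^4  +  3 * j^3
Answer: d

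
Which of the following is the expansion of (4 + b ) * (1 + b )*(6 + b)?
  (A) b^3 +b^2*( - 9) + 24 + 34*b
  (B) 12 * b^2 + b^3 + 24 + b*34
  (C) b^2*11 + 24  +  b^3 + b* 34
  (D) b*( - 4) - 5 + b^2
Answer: C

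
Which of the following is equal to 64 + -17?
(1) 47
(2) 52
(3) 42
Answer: 1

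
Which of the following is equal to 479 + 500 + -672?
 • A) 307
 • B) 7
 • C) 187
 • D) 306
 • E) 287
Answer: A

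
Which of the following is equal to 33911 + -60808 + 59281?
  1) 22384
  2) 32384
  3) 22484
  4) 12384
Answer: 2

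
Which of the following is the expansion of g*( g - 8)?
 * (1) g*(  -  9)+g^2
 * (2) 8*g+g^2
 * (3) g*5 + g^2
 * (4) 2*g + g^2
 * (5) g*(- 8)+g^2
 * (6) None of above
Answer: 5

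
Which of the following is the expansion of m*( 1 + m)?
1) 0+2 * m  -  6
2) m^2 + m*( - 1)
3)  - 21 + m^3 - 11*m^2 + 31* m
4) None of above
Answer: 4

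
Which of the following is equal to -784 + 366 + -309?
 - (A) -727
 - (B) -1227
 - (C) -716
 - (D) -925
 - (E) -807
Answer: A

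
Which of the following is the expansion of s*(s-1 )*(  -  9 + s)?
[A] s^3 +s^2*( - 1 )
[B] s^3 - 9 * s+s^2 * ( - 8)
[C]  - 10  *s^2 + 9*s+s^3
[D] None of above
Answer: C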